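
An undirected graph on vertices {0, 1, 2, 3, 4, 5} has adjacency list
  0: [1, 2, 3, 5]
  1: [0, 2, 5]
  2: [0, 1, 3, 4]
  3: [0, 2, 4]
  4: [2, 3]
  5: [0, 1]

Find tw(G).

2

A width-2 tree decomposition is:
Bags: B1 = {0, 1, 2}  B2 = {0, 2, 3}  B3 = {0, 1, 5}  B4 = {2, 3, 4}
Tree: B1–B2, B1–B3, B2–B4
Every bag has size at most 3, so the width is 3 − 1 = 2 and tw(G) ≤ 2. For the lower bound, the 3 vertices {0, 1, 2} are pairwise adjacent, and any tree decomposition puts a clique entirely inside one bag — forcing width ≥ 2. Combining the bounds, tw(G) = 2.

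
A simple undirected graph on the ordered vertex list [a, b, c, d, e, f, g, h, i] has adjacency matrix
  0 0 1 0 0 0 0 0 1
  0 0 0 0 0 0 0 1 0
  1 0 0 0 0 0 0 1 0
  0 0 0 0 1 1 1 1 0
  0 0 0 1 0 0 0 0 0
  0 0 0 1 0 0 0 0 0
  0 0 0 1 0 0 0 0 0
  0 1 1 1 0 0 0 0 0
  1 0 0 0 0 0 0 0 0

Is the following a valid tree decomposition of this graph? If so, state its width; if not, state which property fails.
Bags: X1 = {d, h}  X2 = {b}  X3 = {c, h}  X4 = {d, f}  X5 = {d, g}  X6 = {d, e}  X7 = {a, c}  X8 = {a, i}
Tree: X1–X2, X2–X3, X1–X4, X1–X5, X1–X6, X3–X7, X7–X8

A tree decomposition must satisfy three properties: every vertex lies in some bag; for every edge, both endpoints lie together in some bag; and for every vertex, the bags containing it form a connected subtree. Here edge (h,b) lies in no bag, so the decomposition is invalid.

No — edge (h,b) lies in no bag.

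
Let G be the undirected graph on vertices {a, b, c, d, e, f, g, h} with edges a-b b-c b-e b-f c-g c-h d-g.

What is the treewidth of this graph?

1

A width-1 tree decomposition is:
Bags: B1 = {b, c}  B2 = {b, f}  B3 = {c, g}  B4 = {a, b}  B5 = {b, e}  B6 = {c, h}  B7 = {d, g}
Tree: B1–B2, B1–B3, B1–B4, B1–B5, B1–B6, B3–B7
The largest bag has 2 vertices, giving width 1; this decomposition certifies tw(G) ≤ 1. G has an edge, so its treewidth is at least 1. Therefore the treewidth is 1.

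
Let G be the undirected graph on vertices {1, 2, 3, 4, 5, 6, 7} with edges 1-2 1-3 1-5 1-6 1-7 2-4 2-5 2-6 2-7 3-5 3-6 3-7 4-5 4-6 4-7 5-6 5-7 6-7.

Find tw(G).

4

A width-4 tree decomposition is:
Bags: B1 = {1, 3, 5, 6, 7}  B2 = {1, 2, 5, 6, 7}  B3 = {2, 4, 5, 6, 7}
Tree: B1–B2, B2–B3
Each bag holds 5 vertices, so the decomposition has width 4, which upper-bounds the treewidth. For the lower bound, the 5 vertices {1, 2, 5, 6, 7} are pairwise adjacent, and any tree decomposition puts a clique entirely inside one bag — forcing width ≥ 4. Therefore the treewidth is 4.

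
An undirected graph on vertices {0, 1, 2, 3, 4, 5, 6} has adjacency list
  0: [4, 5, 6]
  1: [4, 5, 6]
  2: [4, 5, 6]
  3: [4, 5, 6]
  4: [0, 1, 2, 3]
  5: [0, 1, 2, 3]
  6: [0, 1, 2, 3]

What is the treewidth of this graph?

A width-3 tree decomposition is:
Bags: B1 = {2, 4, 5, 6}  B2 = {0, 4, 5, 6}  B3 = {3, 4, 5, 6}  B4 = {1, 4, 5, 6}
Tree: B1–B2, B2–B3, B3–B4
Every bag has size at most 4, so the width is 4 − 1 = 3 and tw(G) ≤ 3. For the lower bound: the 4 vertex sets {2,4}, {0,5}, {6}, {3} are disjoint, each induces a connected subgraph, and every pair is joined by at least one edge of G. Contracting each set to a single vertex therefore yields K_{4} as a minor, and since treewidth is minor-monotone, tw(G) ≥ tw(K_{4}) = 3. The upper and lower bounds meet at 3, so that is the treewidth.

3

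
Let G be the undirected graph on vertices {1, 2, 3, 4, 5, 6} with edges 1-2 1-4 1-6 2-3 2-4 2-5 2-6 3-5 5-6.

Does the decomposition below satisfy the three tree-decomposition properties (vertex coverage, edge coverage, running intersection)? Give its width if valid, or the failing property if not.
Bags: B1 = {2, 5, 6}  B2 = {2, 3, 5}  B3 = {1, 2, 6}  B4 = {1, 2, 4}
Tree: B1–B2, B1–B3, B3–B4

Yes; width 2.

Vertex coverage: the bags together contain {1, 2, 3, 4, 5, 6}, the full vertex set. Edge coverage: each edge of G has both endpoints in at least one bag. Running intersection: for every vertex, the bags containing it form a connected subtree. All three properties hold, so this is a valid tree decomposition of width max|bag| − 1 = 2, and hence tw(G) ≤ 2.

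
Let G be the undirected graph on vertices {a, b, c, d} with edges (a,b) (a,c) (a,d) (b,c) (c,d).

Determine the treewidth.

A width-2 tree decomposition is:
Bags: B1 = {a, c, d}  B2 = {a, b, c}
Tree: B1–B2
Each bag holds 3 vertices, so the decomposition has width 2, which upper-bounds the treewidth. For the lower bound, the 3 vertices {a, c, d} are pairwise adjacent, and any tree decomposition puts a clique entirely inside one bag — forcing width ≥ 2. Therefore the treewidth is 2.

2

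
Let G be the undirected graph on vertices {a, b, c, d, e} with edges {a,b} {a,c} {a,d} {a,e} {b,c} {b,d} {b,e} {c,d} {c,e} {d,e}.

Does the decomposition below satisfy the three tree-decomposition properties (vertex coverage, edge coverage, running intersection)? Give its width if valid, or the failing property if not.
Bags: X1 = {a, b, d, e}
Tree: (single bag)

No — vertex c appears in no bag.

A tree decomposition must satisfy three properties: every vertex lies in some bag; for every edge, both endpoints lie together in some bag; and for every vertex, the bags containing it form a connected subtree. Here vertex c appears in no bag, so the decomposition is invalid.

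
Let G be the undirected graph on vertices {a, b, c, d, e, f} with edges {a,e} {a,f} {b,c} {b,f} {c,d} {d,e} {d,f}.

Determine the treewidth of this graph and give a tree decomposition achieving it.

Every bag has size at most 3, so the width is 3 − 1 = 2 and tw(G) ≤ 2. For the lower bound, G contains the cycle c–b–f–d–c, so G is not a forest; only forests have treewidth ≤ 1, hence tw(G) ≥ 2. Combining the bounds, tw(G) = 2.

Treewidth 2.
One optimal decomposition is:
Bags: B1 = {b, c, d}  B2 = {b, d, f}  B3 = {d, e, f}  B4 = {a, e, f}
Tree: B1–B2, B2–B3, B3–B4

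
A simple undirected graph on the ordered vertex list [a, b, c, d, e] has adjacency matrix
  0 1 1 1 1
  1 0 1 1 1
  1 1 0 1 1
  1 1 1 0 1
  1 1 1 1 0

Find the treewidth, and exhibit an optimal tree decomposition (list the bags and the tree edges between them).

Treewidth 4.
Bags: B1 = {a, b, c, d, e}
Tree: (single bag)

With just one bag of size 5, the width is 5 − 1 = 4, so tw(G) ≤ 4. Conversely, {a, b, c, d, e} is a clique of size 5, and the vertices of any clique must share a bag in every tree decomposition; so some bag has ≥ 5 vertices and tw(G) ≥ 4. Therefore the treewidth is 4.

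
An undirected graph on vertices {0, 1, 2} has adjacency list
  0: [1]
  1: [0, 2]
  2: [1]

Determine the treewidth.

A width-1 tree decomposition is:
Bags: B1 = {1, 2}  B2 = {0, 1}
Tree: B1–B2
The largest bag has 2 vertices, giving width 1; this decomposition certifies tw(G) ≤ 1. G has an edge, so its treewidth is at least 1. Combining the bounds, tw(G) = 1.

1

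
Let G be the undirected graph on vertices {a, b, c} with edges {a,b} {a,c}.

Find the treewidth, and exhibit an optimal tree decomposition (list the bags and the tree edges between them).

Treewidth 1.
Bags: B1 = {a, b}  B2 = {a, c}
Tree: B1–B2

Each bag holds 2 vertices, so the decomposition has width 1, which upper-bounds the treewidth. Any graph with an edge has treewidth ≥ 1, and G has the edge a–b. Therefore the treewidth is 1.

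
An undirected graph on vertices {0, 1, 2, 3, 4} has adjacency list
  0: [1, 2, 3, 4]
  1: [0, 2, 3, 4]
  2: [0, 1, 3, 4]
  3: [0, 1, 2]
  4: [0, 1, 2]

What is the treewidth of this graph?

A width-3 tree decomposition is:
Bags: B1 = {0, 1, 2, 3}  B2 = {0, 1, 2, 4}
Tree: B1–B2
The largest bag has 4 vertices, giving width 3; this decomposition certifies tw(G) ≤ 3. On the other hand G contains the 4-clique {0, 1, 2, 3}. A clique must lie in a single bag of any decomposition, so no decomposition can have width below 3. Combining the bounds, tw(G) = 3.

3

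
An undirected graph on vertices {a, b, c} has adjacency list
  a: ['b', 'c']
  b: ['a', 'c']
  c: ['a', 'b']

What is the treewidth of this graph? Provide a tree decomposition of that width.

With just one bag of size 3, the width is 3 − 1 = 2, so tw(G) ≤ 2. Conversely, {a, b, c} is a clique of size 3, and the vertices of any clique must share a bag in every tree decomposition; so some bag has ≥ 3 vertices and tw(G) ≥ 2. Therefore the treewidth is 2.

Treewidth 2.
One such decomposition:
Bags: B1 = {a, b, c}
Tree: (single bag)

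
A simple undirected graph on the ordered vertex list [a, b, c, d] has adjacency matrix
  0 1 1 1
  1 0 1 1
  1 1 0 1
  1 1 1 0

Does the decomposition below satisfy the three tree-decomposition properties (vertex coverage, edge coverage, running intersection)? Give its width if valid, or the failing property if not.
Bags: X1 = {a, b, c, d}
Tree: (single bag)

Yes; width 3.

Vertex coverage: the bags together contain {a, b, c, d}, the full vertex set. Edge coverage: each edge of G has both endpoints in at least one bag. Running intersection: for every vertex, the bags containing it form a connected subtree. All three properties hold, so this is a valid tree decomposition of width max|bag| − 1 = 3, and hence tw(G) ≤ 3.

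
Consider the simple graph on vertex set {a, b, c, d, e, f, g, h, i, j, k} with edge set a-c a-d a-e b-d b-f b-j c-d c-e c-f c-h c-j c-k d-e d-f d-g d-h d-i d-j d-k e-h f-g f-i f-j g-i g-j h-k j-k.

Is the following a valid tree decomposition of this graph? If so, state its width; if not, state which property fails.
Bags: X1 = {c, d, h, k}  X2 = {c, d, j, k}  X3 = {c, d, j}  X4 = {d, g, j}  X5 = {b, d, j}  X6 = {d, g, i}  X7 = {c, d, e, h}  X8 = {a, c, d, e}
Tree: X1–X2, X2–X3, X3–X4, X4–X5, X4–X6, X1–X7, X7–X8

No — vertex f appears in no bag.

A tree decomposition must satisfy three properties: every vertex lies in some bag; for every edge, both endpoints lie together in some bag; and for every vertex, the bags containing it form a connected subtree. Here vertex f appears in no bag, so the decomposition is invalid.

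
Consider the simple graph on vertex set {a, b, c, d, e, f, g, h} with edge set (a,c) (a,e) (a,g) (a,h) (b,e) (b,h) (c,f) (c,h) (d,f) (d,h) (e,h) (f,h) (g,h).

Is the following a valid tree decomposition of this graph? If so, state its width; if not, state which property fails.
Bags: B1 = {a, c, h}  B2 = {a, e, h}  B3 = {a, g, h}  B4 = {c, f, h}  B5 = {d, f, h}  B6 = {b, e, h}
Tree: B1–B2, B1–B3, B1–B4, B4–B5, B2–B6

Checking the three conditions: (i) the bags cover all of {a, b, c, d, e, f, g, h}; (ii) for each edge, some bag contains both endpoints; (iii) the bags containing any fixed vertex form a subtree. All hold, so the decomposition is valid with width 3 − 1 = 2.

Yes; width 2.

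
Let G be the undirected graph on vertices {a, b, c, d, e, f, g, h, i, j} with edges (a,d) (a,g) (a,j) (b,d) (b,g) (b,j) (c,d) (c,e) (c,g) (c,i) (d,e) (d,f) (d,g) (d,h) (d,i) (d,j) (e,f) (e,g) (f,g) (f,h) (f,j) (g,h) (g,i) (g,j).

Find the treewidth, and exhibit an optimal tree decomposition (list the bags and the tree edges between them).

Treewidth 3.
Bags: B1 = {d, f, g, j}  B2 = {d, e, f, g}  B3 = {c, d, e, g}  B4 = {d, f, g, h}  B5 = {c, d, g, i}  B6 = {a, d, g, j}  B7 = {b, d, g, j}
Tree: B1–B2, B2–B3, B1–B4, B3–B5, B1–B6, B6–B7

The largest bag has 4 vertices, giving width 3; this decomposition certifies tw(G) ≤ 3. On the other hand G contains the 4-clique {d, f, g, j}. A clique must lie in a single bag of any decomposition, so no decomposition can have width below 3. The upper and lower bounds meet at 3, so that is the treewidth.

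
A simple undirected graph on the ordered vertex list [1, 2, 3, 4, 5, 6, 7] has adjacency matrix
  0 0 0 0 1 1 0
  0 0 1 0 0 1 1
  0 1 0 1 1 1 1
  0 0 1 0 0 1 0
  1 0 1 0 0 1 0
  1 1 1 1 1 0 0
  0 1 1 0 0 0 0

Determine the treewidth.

A width-2 tree decomposition is:
Bags: B1 = {1, 5, 6}  B2 = {3, 5, 6}  B3 = {3, 4, 6}  B4 = {2, 3, 6}  B5 = {2, 3, 7}
Tree: B1–B2, B2–B3, B2–B4, B4–B5
Each bag holds 3 vertices, so the decomposition has width 2, which upper-bounds the treewidth. For the lower bound, the 3 vertices {1, 5, 6} are pairwise adjacent, and any tree decomposition puts a clique entirely inside one bag — forcing width ≥ 2. Therefore the treewidth is 2.

2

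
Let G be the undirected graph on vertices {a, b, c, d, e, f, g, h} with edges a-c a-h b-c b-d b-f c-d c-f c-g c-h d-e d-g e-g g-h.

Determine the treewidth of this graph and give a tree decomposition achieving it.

The largest bag has 3 vertices, giving width 2; this decomposition certifies tw(G) ≤ 2. Conversely, {d, e, g} is a clique of size 3, and the vertices of any clique must share a bag in every tree decomposition; so some bag has ≥ 3 vertices and tw(G) ≥ 2. Combining the bounds, tw(G) = 2.

Treewidth 2.
One optimal decomposition is:
Bags: B1 = {b, c, d}  B2 = {c, d, g}  B3 = {b, c, f}  B4 = {d, e, g}  B5 = {c, g, h}  B6 = {a, c, h}
Tree: B1–B2, B1–B3, B2–B4, B2–B5, B5–B6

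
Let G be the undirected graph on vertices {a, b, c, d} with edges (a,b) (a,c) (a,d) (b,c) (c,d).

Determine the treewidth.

A width-2 tree decomposition is:
Bags: B1 = {a, b, c}  B2 = {a, c, d}
Tree: B1–B2
Every bag has size at most 3, so the width is 3 − 1 = 2 and tw(G) ≤ 2. For the lower bound, the 3 vertices {a, c, d} are pairwise adjacent, and any tree decomposition puts a clique entirely inside one bag — forcing width ≥ 2. Combining the bounds, tw(G) = 2.

2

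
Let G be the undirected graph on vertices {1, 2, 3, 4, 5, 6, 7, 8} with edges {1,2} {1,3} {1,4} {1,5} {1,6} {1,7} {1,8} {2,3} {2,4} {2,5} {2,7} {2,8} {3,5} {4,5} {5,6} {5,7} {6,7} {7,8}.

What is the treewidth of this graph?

3

A width-3 tree decomposition is:
Bags: B1 = {1, 2, 5, 7}  B2 = {1, 2, 7, 8}  B3 = {1, 2, 4, 5}  B4 = {1, 5, 6, 7}  B5 = {1, 2, 3, 5}
Tree: B1–B2, B1–B3, B1–B4, B1–B5
Every bag has size at most 4, so the width is 4 − 1 = 3 and tw(G) ≤ 3. For the lower bound, the 4 vertices {1, 2, 7, 8} are pairwise adjacent, and any tree decomposition puts a clique entirely inside one bag — forcing width ≥ 3. Therefore the treewidth is 3.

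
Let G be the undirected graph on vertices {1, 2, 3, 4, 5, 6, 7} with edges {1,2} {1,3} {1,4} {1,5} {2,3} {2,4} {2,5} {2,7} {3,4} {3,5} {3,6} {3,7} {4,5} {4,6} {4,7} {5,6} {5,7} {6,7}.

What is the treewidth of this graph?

A width-4 tree decomposition is:
Bags: B1 = {1, 2, 3, 4, 5}  B2 = {2, 3, 4, 5, 7}  B3 = {3, 4, 5, 6, 7}
Tree: B1–B2, B2–B3
Each bag holds 5 vertices, so the decomposition has width 4, which upper-bounds the treewidth. For the lower bound, the 5 vertices {1, 2, 3, 4, 5} are pairwise adjacent, and any tree decomposition puts a clique entirely inside one bag — forcing width ≥ 4. Hence tw(G) = 4 exactly.

4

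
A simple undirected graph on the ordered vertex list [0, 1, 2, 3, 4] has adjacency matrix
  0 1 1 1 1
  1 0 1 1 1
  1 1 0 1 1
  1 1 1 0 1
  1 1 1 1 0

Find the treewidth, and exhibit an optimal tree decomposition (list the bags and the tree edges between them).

With just one bag of size 5, the width is 5 − 1 = 4, so tw(G) ≤ 4. Conversely, {0, 1, 2, 3, 4} is a clique of size 5, and the vertices of any clique must share a bag in every tree decomposition; so some bag has ≥ 5 vertices and tw(G) ≥ 4. Combining the bounds, tw(G) = 4.

Treewidth 4.
One optimal decomposition is:
Bags: B1 = {0, 1, 2, 3, 4}
Tree: (single bag)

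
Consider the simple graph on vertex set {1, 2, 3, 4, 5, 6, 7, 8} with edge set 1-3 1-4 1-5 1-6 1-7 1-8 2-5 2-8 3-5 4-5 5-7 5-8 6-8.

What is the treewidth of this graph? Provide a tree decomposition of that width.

Treewidth 2.
One optimal decomposition is:
Bags: B1 = {1, 5, 8}  B2 = {2, 5, 8}  B3 = {1, 6, 8}  B4 = {1, 3, 5}  B5 = {1, 5, 7}  B6 = {1, 4, 5}
Tree: B1–B2, B1–B3, B1–B4, B1–B5, B1–B6

Each bag holds 3 vertices, so the decomposition has width 2, which upper-bounds the treewidth. On the other hand G contains the 3-clique {1, 5, 8}. A clique must lie in a single bag of any decomposition, so no decomposition can have width below 2. Therefore the treewidth is 2.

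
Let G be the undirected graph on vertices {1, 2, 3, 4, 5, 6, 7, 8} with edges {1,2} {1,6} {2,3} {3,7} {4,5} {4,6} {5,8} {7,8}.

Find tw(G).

A width-2 tree decomposition is:
Bags: B1 = {2, 3, 7}  B2 = {2, 7, 8}  B3 = {2, 5, 8}  B4 = {2, 4, 5}  B5 = {2, 4, 6}  B6 = {1, 2, 6}
Tree: B1–B2, B2–B3, B3–B4, B4–B5, B5–B6
Every bag has size at most 3, so the width is 3 − 1 = 2 and tw(G) ≤ 2. For the lower bound, G contains the cycle 2–3–7–8–5–4–6–1–2, so G is not a forest; only forests have treewidth ≤ 1, hence tw(G) ≥ 2. Therefore the treewidth is 2.

2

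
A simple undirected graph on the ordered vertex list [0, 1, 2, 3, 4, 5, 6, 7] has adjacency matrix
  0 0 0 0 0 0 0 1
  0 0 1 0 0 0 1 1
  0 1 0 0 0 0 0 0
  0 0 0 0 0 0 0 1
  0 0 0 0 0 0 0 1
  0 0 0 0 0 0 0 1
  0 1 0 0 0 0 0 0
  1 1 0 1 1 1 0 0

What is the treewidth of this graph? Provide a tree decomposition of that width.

Every bag has size at most 2, so the width is 2 − 1 = 1 and tw(G) ≤ 1. Since G has at least one edge (e.g. 7–1), it is not an edgeless graph, so tw(G) ≥ 1. Therefore the treewidth is 1.

Treewidth 1.
One such decomposition:
Bags: B1 = {1, 7}  B2 = {0, 7}  B3 = {5, 7}  B4 = {4, 7}  B5 = {1, 6}  B6 = {1, 2}  B7 = {3, 7}
Tree: B1–B2, B2–B3, B1–B4, B1–B5, B1–B6, B3–B7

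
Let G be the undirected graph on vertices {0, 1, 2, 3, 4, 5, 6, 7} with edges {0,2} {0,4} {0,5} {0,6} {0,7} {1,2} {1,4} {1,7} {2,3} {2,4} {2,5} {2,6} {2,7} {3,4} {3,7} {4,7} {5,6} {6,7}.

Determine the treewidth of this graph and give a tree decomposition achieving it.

Each bag holds 4 vertices, so the decomposition has width 3, which upper-bounds the treewidth. On the other hand G contains the 4-clique {0, 2, 5, 6}. A clique must lie in a single bag of any decomposition, so no decomposition can have width below 3. Therefore the treewidth is 3.

Treewidth 3.
Bags: B1 = {0, 2, 4, 7}  B2 = {1, 2, 4, 7}  B3 = {0, 2, 6, 7}  B4 = {0, 2, 5, 6}  B5 = {2, 3, 4, 7}
Tree: B1–B2, B1–B3, B3–B4, B2–B5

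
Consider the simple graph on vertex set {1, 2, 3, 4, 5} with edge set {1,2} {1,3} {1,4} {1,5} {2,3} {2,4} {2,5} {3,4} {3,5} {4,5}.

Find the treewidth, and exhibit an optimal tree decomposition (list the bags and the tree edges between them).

Treewidth 4.
One such decomposition:
Bags: B1 = {1, 2, 3, 4, 5}
Tree: (single bag)

With just one bag of size 5, the width is 5 − 1 = 4, so tw(G) ≤ 4. On the other hand G contains the 5-clique {1, 2, 3, 4, 5}. A clique must lie in a single bag of any decomposition, so no decomposition can have width below 4. Combining the bounds, tw(G) = 4.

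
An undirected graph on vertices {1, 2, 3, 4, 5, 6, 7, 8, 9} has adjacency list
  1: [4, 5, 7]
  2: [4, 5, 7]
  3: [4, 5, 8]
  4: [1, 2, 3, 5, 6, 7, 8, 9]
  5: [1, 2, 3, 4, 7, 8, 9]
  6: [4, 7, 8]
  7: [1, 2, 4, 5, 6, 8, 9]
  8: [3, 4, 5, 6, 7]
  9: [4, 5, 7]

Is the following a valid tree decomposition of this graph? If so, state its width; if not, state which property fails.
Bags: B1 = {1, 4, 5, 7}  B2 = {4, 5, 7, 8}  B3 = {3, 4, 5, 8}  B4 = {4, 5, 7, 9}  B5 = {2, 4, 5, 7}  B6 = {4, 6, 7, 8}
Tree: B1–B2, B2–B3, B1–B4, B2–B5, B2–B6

Yes; width 3.

Every vertex of G appears in some bag (union = {1, 2, 3, 4, 5, 6, 7, 8, 9}); every edge is covered by a bag; and for each vertex v the set of bags containing v is connected in the bag tree. The decomposition is therefore valid. The largest bag has 4 vertices, so the width is 3.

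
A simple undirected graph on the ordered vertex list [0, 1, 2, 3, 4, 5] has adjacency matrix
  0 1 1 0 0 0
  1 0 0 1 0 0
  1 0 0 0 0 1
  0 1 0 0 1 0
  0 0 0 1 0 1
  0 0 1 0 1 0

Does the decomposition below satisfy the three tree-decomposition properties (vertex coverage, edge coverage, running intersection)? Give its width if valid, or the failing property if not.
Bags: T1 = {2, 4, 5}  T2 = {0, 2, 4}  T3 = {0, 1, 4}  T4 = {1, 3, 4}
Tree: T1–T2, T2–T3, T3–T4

Checking the three conditions: (i) the bags cover all of {0, 1, 2, 3, 4, 5}; (ii) for each edge, some bag contains both endpoints; (iii) the bags containing any fixed vertex form a subtree. All hold, so the decomposition is valid with width 3 − 1 = 2.

Yes; width 2.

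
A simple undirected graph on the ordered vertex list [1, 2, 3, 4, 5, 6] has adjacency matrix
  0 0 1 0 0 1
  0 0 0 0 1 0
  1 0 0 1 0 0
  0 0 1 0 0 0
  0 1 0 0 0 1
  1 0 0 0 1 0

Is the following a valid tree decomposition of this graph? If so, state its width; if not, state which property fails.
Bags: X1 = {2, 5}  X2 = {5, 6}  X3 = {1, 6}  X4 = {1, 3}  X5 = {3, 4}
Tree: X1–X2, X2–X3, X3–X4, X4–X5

Yes; width 1.

Vertex coverage: the bags together contain {1, 2, 3, 4, 5, 6}, the full vertex set. Edge coverage: each edge of G has both endpoints in at least one bag. Running intersection: for every vertex, the bags containing it form a connected subtree. All three properties hold, so this is a valid tree decomposition of width max|bag| − 1 = 1, and hence tw(G) ≤ 1.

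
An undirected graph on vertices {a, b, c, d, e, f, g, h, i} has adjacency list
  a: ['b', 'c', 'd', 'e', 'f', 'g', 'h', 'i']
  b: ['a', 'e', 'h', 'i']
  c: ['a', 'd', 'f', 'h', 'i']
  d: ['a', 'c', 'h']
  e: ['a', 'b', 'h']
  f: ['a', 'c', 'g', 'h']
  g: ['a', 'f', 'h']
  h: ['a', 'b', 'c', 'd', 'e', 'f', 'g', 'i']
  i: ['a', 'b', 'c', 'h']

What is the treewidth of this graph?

A width-3 tree decomposition is:
Bags: B1 = {a, c, h, i}  B2 = {a, c, f, h}  B3 = {a, f, g, h}  B4 = {a, b, h, i}  B5 = {a, c, d, h}  B6 = {a, b, e, h}
Tree: B1–B2, B2–B3, B1–B4, B1–B5, B4–B6
Every bag has size at most 4, so the width is 4 − 1 = 3 and tw(G) ≤ 3. For the lower bound, the 4 vertices {a, f, g, h} are pairwise adjacent, and any tree decomposition puts a clique entirely inside one bag — forcing width ≥ 3. Therefore the treewidth is 3.

3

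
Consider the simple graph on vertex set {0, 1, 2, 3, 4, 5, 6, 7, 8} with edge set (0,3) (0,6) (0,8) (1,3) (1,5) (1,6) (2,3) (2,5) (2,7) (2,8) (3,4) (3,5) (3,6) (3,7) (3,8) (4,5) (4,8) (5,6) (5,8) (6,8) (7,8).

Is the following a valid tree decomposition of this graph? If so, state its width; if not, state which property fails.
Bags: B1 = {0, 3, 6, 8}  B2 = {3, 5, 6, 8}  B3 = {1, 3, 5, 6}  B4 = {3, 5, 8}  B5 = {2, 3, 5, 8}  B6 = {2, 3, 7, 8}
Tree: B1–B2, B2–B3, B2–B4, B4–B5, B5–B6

No — vertex 4 appears in no bag.

A tree decomposition must satisfy three properties: every vertex lies in some bag; for every edge, both endpoints lie together in some bag; and for every vertex, the bags containing it form a connected subtree. Here vertex 4 appears in no bag, so the decomposition is invalid.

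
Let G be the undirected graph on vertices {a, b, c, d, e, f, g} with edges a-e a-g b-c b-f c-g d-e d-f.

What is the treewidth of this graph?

2

A width-2 tree decomposition is:
Bags: B1 = {a, c, g}  B2 = {a, b, c}  B3 = {a, b, f}  B4 = {a, d, f}  B5 = {a, d, e}
Tree: B1–B2, B2–B3, B3–B4, B4–B5
The largest bag has 3 vertices, giving width 2; this decomposition certifies tw(G) ≤ 2. Since a–g–c–b–f–d–e–a is a cycle in G, G is not acyclic. Forests are exactly the graphs of treewidth ≤ 1, so tw(G) ≥ 2. Therefore the treewidth is 2.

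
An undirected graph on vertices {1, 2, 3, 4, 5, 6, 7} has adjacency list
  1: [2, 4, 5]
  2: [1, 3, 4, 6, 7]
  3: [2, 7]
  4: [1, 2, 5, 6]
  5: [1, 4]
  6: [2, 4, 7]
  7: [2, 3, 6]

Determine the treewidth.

2

A width-2 tree decomposition is:
Bags: B1 = {2, 6, 7}  B2 = {2, 4, 6}  B3 = {1, 2, 4}  B4 = {2, 3, 7}  B5 = {1, 4, 5}
Tree: B1–B2, B2–B3, B1–B4, B3–B5
Each bag holds 3 vertices, so the decomposition has width 2, which upper-bounds the treewidth. On the other hand G contains the 3-clique {2, 3, 7}. A clique must lie in a single bag of any decomposition, so no decomposition can have width below 2. Therefore the treewidth is 2.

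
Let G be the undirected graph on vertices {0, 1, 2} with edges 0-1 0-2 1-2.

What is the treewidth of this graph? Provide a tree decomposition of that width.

A single bag containing all 3 vertices is trivially a valid decomposition of width 2. Conversely, {0, 1, 2} is a clique of size 3, and the vertices of any clique must share a bag in every tree decomposition; so some bag has ≥ 3 vertices and tw(G) ≥ 2. Combining the bounds, tw(G) = 2.

Treewidth 2.
One optimal decomposition is:
Bags: B1 = {0, 1, 2}
Tree: (single bag)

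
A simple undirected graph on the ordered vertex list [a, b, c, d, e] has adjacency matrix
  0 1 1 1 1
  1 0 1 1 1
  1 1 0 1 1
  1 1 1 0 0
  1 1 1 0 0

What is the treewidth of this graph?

A width-3 tree decomposition is:
Bags: B1 = {a, b, c, e}  B2 = {a, b, c, d}
Tree: B1–B2
The largest bag has 4 vertices, giving width 3; this decomposition certifies tw(G) ≤ 3. On the other hand G contains the 4-clique {a, b, c, d}. A clique must lie in a single bag of any decomposition, so no decomposition can have width below 3. Combining the bounds, tw(G) = 3.

3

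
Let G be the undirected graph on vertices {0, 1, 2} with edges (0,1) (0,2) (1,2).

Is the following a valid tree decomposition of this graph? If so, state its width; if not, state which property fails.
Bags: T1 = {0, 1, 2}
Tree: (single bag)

Every vertex of G appears in some bag (union = {0, 1, 2}); every edge is covered by a bag; and for each vertex v the set of bags containing v is connected in the bag tree. The decomposition is therefore valid. The largest bag has 3 vertices, so the width is 2.

Yes; width 2.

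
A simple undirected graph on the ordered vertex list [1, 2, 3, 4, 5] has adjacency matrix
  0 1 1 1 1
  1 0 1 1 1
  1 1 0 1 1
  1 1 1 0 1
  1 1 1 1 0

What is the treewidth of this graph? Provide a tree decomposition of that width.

Treewidth 4.
One optimal decomposition is:
Bags: B1 = {1, 2, 3, 4, 5}
Tree: (single bag)

With just one bag of size 5, the width is 5 − 1 = 4, so tw(G) ≤ 4. On the other hand G contains the 5-clique {1, 2, 3, 4, 5}. A clique must lie in a single bag of any decomposition, so no decomposition can have width below 4. The upper and lower bounds meet at 4, so that is the treewidth.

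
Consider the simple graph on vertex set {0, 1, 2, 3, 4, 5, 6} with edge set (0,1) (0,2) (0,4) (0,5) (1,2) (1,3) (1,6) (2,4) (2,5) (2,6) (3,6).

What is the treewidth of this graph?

A width-2 tree decomposition is:
Bags: B1 = {0, 2, 5}  B2 = {0, 2, 4}  B3 = {0, 1, 2}  B4 = {1, 2, 6}  B5 = {1, 3, 6}
Tree: B1–B2, B1–B3, B3–B4, B4–B5
The largest bag has 3 vertices, giving width 2; this decomposition certifies tw(G) ≤ 2. Conversely, {0, 1, 2} is a clique of size 3, and the vertices of any clique must share a bag in every tree decomposition; so some bag has ≥ 3 vertices and tw(G) ≥ 2. Therefore the treewidth is 2.

2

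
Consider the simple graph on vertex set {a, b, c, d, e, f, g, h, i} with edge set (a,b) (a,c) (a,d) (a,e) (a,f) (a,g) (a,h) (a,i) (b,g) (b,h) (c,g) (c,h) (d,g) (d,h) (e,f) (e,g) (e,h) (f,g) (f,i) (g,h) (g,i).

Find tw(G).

3

A width-3 tree decomposition is:
Bags: B1 = {a, e, g, h}  B2 = {a, e, f, g}  B3 = {a, d, g, h}  B4 = {a, b, g, h}  B5 = {a, c, g, h}  B6 = {a, f, g, i}
Tree: B1–B2, B1–B3, B3–B4, B3–B5, B2–B6
Each bag holds 4 vertices, so the decomposition has width 3, which upper-bounds the treewidth. Conversely, {a, d, g, h} is a clique of size 4, and the vertices of any clique must share a bag in every tree decomposition; so some bag has ≥ 4 vertices and tw(G) ≥ 3. Combining the bounds, tw(G) = 3.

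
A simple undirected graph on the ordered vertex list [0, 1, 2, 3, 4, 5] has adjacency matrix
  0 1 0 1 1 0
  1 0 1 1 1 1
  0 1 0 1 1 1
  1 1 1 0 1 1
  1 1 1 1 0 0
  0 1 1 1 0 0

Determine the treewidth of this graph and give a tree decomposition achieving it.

Treewidth 3.
One such decomposition:
Bags: B1 = {1, 2, 3, 4}  B2 = {0, 1, 3, 4}  B3 = {1, 2, 3, 5}
Tree: B1–B2, B1–B3

Every bag has size at most 4, so the width is 4 − 1 = 3 and tw(G) ≤ 3. On the other hand G contains the 4-clique {0, 1, 3, 4}. A clique must lie in a single bag of any decomposition, so no decomposition can have width below 3. Hence tw(G) = 3 exactly.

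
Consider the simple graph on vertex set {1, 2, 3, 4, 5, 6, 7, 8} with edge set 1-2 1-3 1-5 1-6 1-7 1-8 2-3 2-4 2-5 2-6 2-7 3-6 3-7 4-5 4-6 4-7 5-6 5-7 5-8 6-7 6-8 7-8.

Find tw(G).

4

A width-4 tree decomposition is:
Bags: B1 = {1, 2, 5, 6, 7}  B2 = {1, 2, 3, 6, 7}  B3 = {2, 4, 5, 6, 7}  B4 = {1, 5, 6, 7, 8}
Tree: B1–B2, B1–B3, B1–B4
The largest bag has 5 vertices, giving width 4; this decomposition certifies tw(G) ≤ 4. For the lower bound, the 5 vertices {1, 5, 6, 7, 8} are pairwise adjacent, and any tree decomposition puts a clique entirely inside one bag — forcing width ≥ 4. The upper and lower bounds meet at 4, so that is the treewidth.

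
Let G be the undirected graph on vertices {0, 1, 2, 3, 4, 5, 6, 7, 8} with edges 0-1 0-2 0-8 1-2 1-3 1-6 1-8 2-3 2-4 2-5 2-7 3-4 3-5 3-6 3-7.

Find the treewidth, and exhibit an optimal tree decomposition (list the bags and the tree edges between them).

Treewidth 2.
One optimal decomposition is:
Bags: B1 = {1, 2, 3}  B2 = {2, 3, 4}  B3 = {1, 3, 6}  B4 = {0, 1, 2}  B5 = {2, 3, 7}  B6 = {2, 3, 5}  B7 = {0, 1, 8}
Tree: B1–B2, B1–B3, B1–B4, B2–B5, B2–B6, B4–B7

Each bag holds 3 vertices, so the decomposition has width 2, which upper-bounds the treewidth. For the lower bound, the 3 vertices {0, 1, 8} are pairwise adjacent, and any tree decomposition puts a clique entirely inside one bag — forcing width ≥ 2. Therefore the treewidth is 2.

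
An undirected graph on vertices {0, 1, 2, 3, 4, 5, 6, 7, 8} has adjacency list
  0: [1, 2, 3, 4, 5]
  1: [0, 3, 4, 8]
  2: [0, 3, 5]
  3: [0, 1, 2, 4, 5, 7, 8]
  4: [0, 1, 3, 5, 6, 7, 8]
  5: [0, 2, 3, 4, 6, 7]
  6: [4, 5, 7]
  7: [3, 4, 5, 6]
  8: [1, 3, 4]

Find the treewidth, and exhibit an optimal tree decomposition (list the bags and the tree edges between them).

Every bag has size at most 4, so the width is 4 − 1 = 3 and tw(G) ≤ 3. For the lower bound, the 4 vertices {0, 2, 3, 5} are pairwise adjacent, and any tree decomposition puts a clique entirely inside one bag — forcing width ≥ 3. The upper and lower bounds meet at 3, so that is the treewidth.

Treewidth 3.
One optimal decomposition is:
Bags: B1 = {0, 2, 3, 5}  B2 = {0, 3, 4, 5}  B3 = {0, 1, 3, 4}  B4 = {1, 3, 4, 8}  B5 = {3, 4, 5, 7}  B6 = {4, 5, 6, 7}
Tree: B1–B2, B2–B3, B3–B4, B2–B5, B5–B6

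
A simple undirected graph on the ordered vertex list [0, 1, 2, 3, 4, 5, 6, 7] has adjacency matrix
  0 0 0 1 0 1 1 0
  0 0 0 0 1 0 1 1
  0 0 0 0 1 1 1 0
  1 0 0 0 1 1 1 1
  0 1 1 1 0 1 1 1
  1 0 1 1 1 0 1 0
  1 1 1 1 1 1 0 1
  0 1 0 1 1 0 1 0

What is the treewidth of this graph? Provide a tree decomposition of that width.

The largest bag has 4 vertices, giving width 3; this decomposition certifies tw(G) ≤ 3. Conversely, {0, 3, 5, 6} is a clique of size 4, and the vertices of any clique must share a bag in every tree decomposition; so some bag has ≥ 4 vertices and tw(G) ≥ 3. Therefore the treewidth is 3.

Treewidth 3.
Bags: B1 = {3, 4, 6, 7}  B2 = {3, 4, 5, 6}  B3 = {1, 4, 6, 7}  B4 = {0, 3, 5, 6}  B5 = {2, 4, 5, 6}
Tree: B1–B2, B1–B3, B2–B4, B2–B5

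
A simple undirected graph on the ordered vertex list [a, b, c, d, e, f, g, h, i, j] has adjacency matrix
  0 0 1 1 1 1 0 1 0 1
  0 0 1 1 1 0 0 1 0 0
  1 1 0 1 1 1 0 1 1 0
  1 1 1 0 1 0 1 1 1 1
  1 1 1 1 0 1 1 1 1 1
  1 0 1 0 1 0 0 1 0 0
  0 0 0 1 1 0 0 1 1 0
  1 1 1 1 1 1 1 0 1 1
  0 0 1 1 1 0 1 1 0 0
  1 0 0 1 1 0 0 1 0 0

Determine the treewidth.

4

A width-4 tree decomposition is:
Bags: B1 = {d, e, g, h, i}  B2 = {c, d, e, h, i}  B3 = {a, c, d, e, h}  B4 = {a, d, e, h, j}  B5 = {a, c, e, f, h}  B6 = {b, c, d, e, h}
Tree: B1–B2, B2–B3, B3–B4, B3–B5, B2–B6
The largest bag has 5 vertices, giving width 4; this decomposition certifies tw(G) ≤ 4. For the lower bound, the 5 vertices {d, e, g, h, i} are pairwise adjacent, and any tree decomposition puts a clique entirely inside one bag — forcing width ≥ 4. Therefore the treewidth is 4.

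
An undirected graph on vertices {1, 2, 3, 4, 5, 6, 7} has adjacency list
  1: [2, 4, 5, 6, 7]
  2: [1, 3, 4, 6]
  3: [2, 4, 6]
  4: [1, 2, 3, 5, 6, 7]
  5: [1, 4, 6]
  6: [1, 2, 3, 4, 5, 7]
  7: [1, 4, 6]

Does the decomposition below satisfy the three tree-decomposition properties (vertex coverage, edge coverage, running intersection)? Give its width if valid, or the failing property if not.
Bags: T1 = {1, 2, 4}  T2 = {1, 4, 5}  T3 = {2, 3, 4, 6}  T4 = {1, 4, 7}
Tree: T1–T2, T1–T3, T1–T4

A tree decomposition must satisfy three properties: every vertex lies in some bag; for every edge, both endpoints lie together in some bag; and for every vertex, the bags containing it form a connected subtree. Here edge (6,1) lies in no bag, so the decomposition is invalid.

No — edge (6,1) lies in no bag.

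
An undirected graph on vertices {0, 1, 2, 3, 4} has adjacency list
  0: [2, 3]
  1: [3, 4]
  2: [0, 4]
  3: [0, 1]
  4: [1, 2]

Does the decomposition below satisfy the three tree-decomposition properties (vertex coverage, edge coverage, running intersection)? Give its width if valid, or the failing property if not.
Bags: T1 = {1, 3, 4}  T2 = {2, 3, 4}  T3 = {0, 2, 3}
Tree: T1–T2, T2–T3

Yes; width 2.

Vertex coverage: the bags together contain {0, 1, 2, 3, 4}, the full vertex set. Edge coverage: each edge of G has both endpoints in at least one bag. Running intersection: for every vertex, the bags containing it form a connected subtree. All three properties hold, so this is a valid tree decomposition of width max|bag| − 1 = 2, and hence tw(G) ≤ 2.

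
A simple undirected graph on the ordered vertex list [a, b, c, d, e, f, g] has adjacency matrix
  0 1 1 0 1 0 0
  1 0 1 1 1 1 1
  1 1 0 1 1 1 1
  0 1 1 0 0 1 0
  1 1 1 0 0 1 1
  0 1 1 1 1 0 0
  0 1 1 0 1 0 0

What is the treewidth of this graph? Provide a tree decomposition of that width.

Each bag holds 4 vertices, so the decomposition has width 3, which upper-bounds the treewidth. Conversely, {b, c, d, f} is a clique of size 4, and the vertices of any clique must share a bag in every tree decomposition; so some bag has ≥ 4 vertices and tw(G) ≥ 3. Hence tw(G) = 3 exactly.

Treewidth 3.
One optimal decomposition is:
Bags: B1 = {b, c, d, f}  B2 = {b, c, e, f}  B3 = {b, c, e, g}  B4 = {a, b, c, e}
Tree: B1–B2, B2–B3, B3–B4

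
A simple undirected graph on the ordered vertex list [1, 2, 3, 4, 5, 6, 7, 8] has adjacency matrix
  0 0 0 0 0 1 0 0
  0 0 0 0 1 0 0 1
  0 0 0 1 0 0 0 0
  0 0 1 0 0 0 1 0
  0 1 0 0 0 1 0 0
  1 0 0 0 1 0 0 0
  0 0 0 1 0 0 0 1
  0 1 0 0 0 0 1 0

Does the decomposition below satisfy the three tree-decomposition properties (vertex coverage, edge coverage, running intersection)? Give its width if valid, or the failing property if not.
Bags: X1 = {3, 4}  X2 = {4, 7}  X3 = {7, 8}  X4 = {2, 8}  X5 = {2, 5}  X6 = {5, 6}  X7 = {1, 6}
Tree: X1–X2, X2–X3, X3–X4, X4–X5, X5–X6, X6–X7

Yes; width 1.

Every vertex of G appears in some bag (union = {1, 2, 3, 4, 5, 6, 7, 8}); every edge is covered by a bag; and for each vertex v the set of bags containing v is connected in the bag tree. The decomposition is therefore valid. The largest bag has 2 vertices, so the width is 1.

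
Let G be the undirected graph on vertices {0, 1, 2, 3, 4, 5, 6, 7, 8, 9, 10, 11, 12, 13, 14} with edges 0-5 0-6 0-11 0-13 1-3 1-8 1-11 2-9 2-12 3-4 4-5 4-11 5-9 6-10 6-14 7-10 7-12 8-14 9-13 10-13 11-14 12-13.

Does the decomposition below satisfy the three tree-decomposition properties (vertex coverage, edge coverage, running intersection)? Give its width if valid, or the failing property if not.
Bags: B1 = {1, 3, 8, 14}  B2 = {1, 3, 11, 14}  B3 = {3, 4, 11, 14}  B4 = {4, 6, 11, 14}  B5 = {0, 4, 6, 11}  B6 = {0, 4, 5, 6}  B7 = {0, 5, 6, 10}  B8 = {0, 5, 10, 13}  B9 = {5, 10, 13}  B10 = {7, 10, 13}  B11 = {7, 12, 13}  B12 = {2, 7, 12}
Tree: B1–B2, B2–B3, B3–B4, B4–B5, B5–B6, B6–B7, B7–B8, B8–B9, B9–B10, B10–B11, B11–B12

No — vertex 9 appears in no bag.

A tree decomposition must satisfy three properties: every vertex lies in some bag; for every edge, both endpoints lie together in some bag; and for every vertex, the bags containing it form a connected subtree. Here vertex 9 appears in no bag, so the decomposition is invalid.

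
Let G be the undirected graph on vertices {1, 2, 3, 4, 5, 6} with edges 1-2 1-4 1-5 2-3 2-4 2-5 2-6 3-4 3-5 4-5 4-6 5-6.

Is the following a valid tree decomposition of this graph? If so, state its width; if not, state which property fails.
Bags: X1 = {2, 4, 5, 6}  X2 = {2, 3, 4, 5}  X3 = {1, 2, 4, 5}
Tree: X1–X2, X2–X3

Vertex coverage: the bags together contain {1, 2, 3, 4, 5, 6}, the full vertex set. Edge coverage: each edge of G has both endpoints in at least one bag. Running intersection: for every vertex, the bags containing it form a connected subtree. All three properties hold, so this is a valid tree decomposition of width max|bag| − 1 = 3, and hence tw(G) ≤ 3.

Yes; width 3.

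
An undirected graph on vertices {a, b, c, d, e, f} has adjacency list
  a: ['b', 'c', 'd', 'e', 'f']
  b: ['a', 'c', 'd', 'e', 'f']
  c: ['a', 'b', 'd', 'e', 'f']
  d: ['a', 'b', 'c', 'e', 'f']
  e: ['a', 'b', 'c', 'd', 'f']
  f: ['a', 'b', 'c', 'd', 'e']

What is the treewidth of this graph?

5

A width-5 tree decomposition is:
Bags: B1 = {a, b, c, d, e, f}
Tree: (single bag)
A single bag containing all 6 vertices is trivially a valid decomposition of width 5. Conversely, {a, b, c, d, e, f} is a clique of size 6, and the vertices of any clique must share a bag in every tree decomposition; so some bag has ≥ 6 vertices and tw(G) ≥ 5. Therefore the treewidth is 5.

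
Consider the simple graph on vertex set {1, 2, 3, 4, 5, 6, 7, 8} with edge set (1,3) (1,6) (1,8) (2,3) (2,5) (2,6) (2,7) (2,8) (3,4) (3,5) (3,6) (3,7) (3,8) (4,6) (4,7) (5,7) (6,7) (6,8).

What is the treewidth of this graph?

A width-3 tree decomposition is:
Bags: B1 = {3, 4, 6, 7}  B2 = {2, 3, 6, 7}  B3 = {2, 3, 6, 8}  B4 = {2, 3, 5, 7}  B5 = {1, 3, 6, 8}
Tree: B1–B2, B2–B3, B2–B4, B3–B5
Each bag holds 4 vertices, so the decomposition has width 3, which upper-bounds the treewidth. Conversely, {2, 3, 5, 7} is a clique of size 4, and the vertices of any clique must share a bag in every tree decomposition; so some bag has ≥ 4 vertices and tw(G) ≥ 3. Therefore the treewidth is 3.

3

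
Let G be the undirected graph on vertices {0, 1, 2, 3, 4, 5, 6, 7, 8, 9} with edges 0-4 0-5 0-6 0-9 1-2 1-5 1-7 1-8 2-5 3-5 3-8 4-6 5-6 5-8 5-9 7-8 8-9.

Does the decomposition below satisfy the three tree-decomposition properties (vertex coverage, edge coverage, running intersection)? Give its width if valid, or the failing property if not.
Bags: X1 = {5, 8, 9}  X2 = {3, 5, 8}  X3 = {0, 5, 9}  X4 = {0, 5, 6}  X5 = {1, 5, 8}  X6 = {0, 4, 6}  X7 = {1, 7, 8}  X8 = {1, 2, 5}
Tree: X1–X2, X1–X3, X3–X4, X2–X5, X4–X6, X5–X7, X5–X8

Yes; width 2.

Every vertex of G appears in some bag (union = {0, 1, 2, 3, 4, 5, 6, 7, 8, 9}); every edge is covered by a bag; and for each vertex v the set of bags containing v is connected in the bag tree. The decomposition is therefore valid. The largest bag has 3 vertices, so the width is 2.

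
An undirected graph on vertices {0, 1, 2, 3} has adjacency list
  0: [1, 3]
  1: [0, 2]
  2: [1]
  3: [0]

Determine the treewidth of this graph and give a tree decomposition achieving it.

The largest bag has 2 vertices, giving width 1; this decomposition certifies tw(G) ≤ 1. G has an edge, so its treewidth is at least 1. Hence tw(G) = 1 exactly.

Treewidth 1.
One optimal decomposition is:
Bags: B1 = {1, 2}  B2 = {0, 1}  B3 = {0, 3}
Tree: B1–B2, B2–B3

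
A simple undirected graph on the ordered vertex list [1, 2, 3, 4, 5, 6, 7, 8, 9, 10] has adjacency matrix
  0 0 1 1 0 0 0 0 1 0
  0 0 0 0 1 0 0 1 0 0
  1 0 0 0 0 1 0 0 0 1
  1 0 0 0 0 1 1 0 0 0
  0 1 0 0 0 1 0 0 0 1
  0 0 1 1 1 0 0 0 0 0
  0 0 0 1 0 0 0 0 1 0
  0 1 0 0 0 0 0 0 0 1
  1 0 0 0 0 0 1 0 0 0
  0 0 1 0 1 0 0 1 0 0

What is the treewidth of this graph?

A width-2 tree decomposition is:
Bags: B1 = {2, 8, 10}  B2 = {2, 5, 10}  B3 = {3, 5, 10}  B4 = {3, 5, 6}  B5 = {1, 3, 6}  B6 = {1, 4, 6}  B7 = {1, 4, 9}  B8 = {4, 7, 9}
Tree: B1–B2, B2–B3, B3–B4, B4–B5, B5–B6, B6–B7, B7–B8
Every bag has size at most 3, so the width is 3 − 1 = 2 and tw(G) ≤ 2. Since 8–2–5–10–8 is a cycle in G, G is not acyclic. Forests are exactly the graphs of treewidth ≤ 1, so tw(G) ≥ 2. Therefore the treewidth is 2.

2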